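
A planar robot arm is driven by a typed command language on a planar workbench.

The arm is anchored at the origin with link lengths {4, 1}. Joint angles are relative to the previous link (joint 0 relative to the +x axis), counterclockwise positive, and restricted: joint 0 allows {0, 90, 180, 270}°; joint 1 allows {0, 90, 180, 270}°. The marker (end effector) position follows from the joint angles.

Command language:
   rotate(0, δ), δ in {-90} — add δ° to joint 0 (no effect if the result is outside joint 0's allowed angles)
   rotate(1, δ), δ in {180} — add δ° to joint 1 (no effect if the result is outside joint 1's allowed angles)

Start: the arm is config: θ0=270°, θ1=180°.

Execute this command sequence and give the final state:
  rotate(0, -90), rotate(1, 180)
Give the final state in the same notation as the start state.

start: config: θ0=270°, θ1=180°
step 1 (rotate(0, -90)): config: θ0=180°, θ1=180°
step 2 (rotate(1, 180)): config: θ0=180°, θ1=0°

config: θ0=180°, θ1=0°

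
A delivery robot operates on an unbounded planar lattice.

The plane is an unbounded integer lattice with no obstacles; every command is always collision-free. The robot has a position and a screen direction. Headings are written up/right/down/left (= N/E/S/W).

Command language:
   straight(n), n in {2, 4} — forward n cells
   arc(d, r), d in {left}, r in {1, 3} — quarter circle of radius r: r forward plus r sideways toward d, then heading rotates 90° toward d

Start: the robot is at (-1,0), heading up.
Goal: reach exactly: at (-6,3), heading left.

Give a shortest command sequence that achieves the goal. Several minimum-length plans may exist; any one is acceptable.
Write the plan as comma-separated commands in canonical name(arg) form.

arc(left, 3), straight(2)

begin: at (-1,0), heading up
t=1 arc(left, 3) ⇒ at (-4,3), heading left
t=2 straight(2) ⇒ at (-6,3), heading left
no 1-step plan works, so 2 is optimal.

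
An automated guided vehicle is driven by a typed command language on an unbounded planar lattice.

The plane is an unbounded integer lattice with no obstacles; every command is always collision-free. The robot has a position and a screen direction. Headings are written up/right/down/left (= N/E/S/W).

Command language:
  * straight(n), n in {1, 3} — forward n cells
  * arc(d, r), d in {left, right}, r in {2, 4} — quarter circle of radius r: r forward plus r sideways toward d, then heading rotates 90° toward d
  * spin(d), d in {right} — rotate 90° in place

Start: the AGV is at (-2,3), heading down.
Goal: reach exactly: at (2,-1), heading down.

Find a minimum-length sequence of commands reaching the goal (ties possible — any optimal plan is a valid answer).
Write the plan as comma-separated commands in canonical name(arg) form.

arc(left, 2), arc(right, 2)

initial: at (-2,3), heading down
1. arc(left, 2) → at (0,1), heading right
2. arc(right, 2) → at (2,-1), heading down
shorter routes all fall short; 2 is best.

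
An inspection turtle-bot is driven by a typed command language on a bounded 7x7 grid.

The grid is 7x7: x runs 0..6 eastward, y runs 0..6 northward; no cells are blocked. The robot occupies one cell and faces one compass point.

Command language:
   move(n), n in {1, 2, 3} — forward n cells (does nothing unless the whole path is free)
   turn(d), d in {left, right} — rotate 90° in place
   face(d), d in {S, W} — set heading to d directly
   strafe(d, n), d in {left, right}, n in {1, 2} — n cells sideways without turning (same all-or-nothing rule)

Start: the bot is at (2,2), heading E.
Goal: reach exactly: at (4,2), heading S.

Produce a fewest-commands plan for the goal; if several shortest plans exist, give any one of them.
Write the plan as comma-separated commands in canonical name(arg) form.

t0: at (2,2), heading E
1. face(S) → at (2,2), heading S
2. strafe(left, 2) → at (4,2), heading S
minimal: 2 command(s), checked below 2.

face(S), strafe(left, 2)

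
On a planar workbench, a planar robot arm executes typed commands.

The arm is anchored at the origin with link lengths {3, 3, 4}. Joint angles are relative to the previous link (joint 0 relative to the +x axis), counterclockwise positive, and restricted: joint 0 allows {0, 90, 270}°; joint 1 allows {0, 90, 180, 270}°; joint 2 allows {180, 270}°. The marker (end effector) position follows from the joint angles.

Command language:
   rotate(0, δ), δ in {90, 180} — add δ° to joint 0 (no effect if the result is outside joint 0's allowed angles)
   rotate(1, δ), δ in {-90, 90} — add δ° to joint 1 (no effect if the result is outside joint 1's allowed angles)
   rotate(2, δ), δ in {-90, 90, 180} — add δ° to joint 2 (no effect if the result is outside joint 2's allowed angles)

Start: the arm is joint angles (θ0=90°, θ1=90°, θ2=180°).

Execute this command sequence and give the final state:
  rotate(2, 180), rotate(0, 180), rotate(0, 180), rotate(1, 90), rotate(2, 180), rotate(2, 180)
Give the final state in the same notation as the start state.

begin: joint angles (θ0=90°, θ1=90°, θ2=180°)
1. rotate(2, 180) → joint angles (θ0=90°, θ1=90°, θ2=180°)
2. rotate(0, 180) → joint angles (θ0=270°, θ1=90°, θ2=180°)
3. rotate(0, 180) → joint angles (θ0=90°, θ1=90°, θ2=180°)
4. rotate(1, 90) → joint angles (θ0=90°, θ1=180°, θ2=180°)
5. rotate(2, 180) → joint angles (θ0=90°, θ1=180°, θ2=180°)
6. rotate(2, 180) → joint angles (θ0=90°, θ1=180°, θ2=180°)

joint angles (θ0=90°, θ1=180°, θ2=180°)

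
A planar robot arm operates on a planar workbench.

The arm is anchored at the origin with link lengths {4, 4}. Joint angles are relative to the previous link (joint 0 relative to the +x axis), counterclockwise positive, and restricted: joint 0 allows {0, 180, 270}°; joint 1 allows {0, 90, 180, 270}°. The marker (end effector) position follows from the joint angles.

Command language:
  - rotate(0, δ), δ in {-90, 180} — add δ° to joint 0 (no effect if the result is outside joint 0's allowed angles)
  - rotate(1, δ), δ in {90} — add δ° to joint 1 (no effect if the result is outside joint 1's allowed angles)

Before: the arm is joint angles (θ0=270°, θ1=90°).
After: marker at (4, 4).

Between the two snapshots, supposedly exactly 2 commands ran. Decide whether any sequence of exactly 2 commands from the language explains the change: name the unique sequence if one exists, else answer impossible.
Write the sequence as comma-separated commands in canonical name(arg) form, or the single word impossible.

key: running rotate(0, 180) before rotate(0, -90) would end elsewhere — order is forced
initial: joint angles (θ0=270°, θ1=90°)
[1] after rotate(0, -90): joint angles (θ0=180°, θ1=90°)
[2] after rotate(0, 180): joint angles (θ0=0°, θ1=90°)
no other 2-command option fits: unique.

rotate(0, -90), rotate(0, 180)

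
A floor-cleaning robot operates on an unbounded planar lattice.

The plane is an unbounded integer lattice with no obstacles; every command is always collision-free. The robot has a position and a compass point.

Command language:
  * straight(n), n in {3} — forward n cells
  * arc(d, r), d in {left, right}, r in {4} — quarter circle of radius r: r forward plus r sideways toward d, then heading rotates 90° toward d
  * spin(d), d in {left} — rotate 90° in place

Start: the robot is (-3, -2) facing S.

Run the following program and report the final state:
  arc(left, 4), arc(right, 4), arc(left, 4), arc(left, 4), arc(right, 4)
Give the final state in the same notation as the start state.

t0: (-3, -2) facing S
1. arc(left, 4) → (1, -6) facing E
2. arc(right, 4) → (5, -10) facing S
3. arc(left, 4) → (9, -14) facing E
4. arc(left, 4) → (13, -10) facing N
5. arc(right, 4) → (17, -6) facing E

(17, -6) facing E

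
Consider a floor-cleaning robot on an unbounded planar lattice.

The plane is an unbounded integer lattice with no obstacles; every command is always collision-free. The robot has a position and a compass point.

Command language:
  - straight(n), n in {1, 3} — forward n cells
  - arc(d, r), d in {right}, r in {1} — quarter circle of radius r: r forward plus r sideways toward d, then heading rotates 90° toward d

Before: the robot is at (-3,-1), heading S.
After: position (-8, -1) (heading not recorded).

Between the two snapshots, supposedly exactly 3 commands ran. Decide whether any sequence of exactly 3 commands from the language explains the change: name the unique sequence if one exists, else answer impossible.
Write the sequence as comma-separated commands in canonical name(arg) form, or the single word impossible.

initial: at (-3,-1), heading S
step 1 (arc(right, 1)): at (-4,-2), heading W
step 2 (straight(3)): at (-7,-2), heading W
step 3 (arc(right, 1)): at (-8,-1), heading N
uniquely the one of 27 3-step routes that fits.

arc(right, 1), straight(3), arc(right, 1)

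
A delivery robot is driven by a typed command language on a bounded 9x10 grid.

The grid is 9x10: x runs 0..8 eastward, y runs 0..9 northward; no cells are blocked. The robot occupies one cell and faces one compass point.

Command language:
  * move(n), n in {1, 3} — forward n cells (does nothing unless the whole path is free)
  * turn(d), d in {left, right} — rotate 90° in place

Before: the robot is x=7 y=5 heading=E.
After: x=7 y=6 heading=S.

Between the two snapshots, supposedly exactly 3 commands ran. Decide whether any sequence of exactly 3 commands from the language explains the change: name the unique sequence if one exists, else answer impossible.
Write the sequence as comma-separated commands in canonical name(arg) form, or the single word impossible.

impossible

checked all 3-command options: none fits.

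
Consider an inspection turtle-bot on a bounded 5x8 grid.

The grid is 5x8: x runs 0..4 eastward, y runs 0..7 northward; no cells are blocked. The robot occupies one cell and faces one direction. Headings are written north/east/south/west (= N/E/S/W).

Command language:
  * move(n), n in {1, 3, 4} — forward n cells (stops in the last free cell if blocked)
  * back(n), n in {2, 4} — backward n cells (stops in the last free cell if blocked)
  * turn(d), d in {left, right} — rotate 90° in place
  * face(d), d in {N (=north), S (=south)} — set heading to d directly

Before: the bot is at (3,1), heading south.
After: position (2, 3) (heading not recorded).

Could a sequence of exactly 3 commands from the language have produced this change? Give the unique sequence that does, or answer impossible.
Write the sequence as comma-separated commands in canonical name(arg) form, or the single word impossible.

key: order matters: swapping back(2) and move(1) lands elsewhere
from: at (3,1), heading south
1. back(2) → at (3,3), heading south
2. turn(right) → at (3,3), heading west
3. move(1) → at (2,3), heading west
uniquely the one of 729 3-step routes that fits.

back(2), turn(right), move(1)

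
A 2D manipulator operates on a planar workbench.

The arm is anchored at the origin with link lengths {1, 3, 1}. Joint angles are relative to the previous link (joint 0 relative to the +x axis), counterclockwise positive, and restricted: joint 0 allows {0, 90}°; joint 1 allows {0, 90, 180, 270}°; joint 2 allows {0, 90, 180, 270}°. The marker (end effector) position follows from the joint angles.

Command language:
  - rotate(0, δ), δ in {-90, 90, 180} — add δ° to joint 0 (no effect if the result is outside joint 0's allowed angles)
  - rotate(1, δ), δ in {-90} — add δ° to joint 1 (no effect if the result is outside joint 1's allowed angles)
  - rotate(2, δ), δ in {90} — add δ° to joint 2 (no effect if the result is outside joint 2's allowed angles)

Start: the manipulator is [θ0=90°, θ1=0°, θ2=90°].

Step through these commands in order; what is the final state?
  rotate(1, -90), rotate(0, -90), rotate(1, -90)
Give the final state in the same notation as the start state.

[θ0=0°, θ1=180°, θ2=90°]

t0: [θ0=90°, θ1=0°, θ2=90°]
step 1 (rotate(1, -90)): [θ0=90°, θ1=270°, θ2=90°]
step 2 (rotate(0, -90)): [θ0=0°, θ1=270°, θ2=90°]
step 3 (rotate(1, -90)): [θ0=0°, θ1=180°, θ2=90°]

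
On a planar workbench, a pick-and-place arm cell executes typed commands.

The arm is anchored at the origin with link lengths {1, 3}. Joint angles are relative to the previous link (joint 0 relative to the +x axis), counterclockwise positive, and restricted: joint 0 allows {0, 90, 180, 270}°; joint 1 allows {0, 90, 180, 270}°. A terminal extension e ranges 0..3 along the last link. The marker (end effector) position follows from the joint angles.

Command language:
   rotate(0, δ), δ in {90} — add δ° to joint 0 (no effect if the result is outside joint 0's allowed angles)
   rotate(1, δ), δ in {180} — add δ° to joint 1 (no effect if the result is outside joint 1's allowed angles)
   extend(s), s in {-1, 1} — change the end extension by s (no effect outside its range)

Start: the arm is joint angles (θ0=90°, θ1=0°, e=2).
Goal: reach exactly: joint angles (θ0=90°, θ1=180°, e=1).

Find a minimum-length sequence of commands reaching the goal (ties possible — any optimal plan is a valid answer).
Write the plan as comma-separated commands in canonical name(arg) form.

begin: joint angles (θ0=90°, θ1=0°, e=2)
1. rotate(1, 180) → joint angles (θ0=90°, θ1=180°, e=2)
2. extend(-1) → joint angles (θ0=90°, θ1=180°, e=1)
no 1-step plan works, so 2 is optimal.

rotate(1, 180), extend(-1)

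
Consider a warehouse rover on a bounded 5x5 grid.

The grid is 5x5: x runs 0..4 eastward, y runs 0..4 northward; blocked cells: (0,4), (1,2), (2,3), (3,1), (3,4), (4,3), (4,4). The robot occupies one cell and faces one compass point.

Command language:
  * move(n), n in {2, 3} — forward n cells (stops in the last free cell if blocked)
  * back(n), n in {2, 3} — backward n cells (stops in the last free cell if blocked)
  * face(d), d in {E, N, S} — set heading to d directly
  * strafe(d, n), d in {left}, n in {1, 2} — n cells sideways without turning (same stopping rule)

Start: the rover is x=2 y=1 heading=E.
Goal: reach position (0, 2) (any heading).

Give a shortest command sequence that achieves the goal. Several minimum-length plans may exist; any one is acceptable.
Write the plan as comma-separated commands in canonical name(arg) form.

t0: x=2 y=1 heading=E
[1] after back(3): x=0 y=1 heading=E
[2] after strafe(left, 1): x=0 y=2 heading=E
nothing shorter than 2 reaches the goal.

back(3), strafe(left, 1)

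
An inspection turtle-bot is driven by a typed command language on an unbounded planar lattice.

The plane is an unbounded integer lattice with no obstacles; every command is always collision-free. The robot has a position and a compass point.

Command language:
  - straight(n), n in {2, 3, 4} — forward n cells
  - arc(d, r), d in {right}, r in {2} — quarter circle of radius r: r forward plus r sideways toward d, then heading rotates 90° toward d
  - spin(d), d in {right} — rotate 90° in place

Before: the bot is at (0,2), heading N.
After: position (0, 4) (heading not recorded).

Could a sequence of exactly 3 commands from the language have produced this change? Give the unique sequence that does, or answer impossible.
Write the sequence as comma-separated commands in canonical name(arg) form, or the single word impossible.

key: running spin(right) before straight(2) would end elsewhere — order is forced
t0: at (0,2), heading N
1. straight(2) → at (0,4), heading N
2. spin(right) → at (0,4), heading E
3. spin(right) → at (0,4), heading S
all 125 alternatives checked — unique.

straight(2), spin(right), spin(right)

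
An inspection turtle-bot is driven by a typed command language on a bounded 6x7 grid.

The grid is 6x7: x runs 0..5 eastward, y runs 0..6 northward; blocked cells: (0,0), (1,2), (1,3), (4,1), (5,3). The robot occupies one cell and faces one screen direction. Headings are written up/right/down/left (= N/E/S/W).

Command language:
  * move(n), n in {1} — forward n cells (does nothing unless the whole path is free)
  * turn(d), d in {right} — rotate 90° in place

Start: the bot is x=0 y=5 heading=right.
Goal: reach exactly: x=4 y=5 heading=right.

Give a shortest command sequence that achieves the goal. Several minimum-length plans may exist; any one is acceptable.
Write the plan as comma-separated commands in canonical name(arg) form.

initial: x=0 y=5 heading=right
[1] after move(1): x=1 y=5 heading=right
[2] after move(1): x=2 y=5 heading=right
[3] after move(1): x=3 y=5 heading=right
[4] after move(1): x=4 y=5 heading=right
nothing shorter than 4 reaches the goal.

move(1), move(1), move(1), move(1)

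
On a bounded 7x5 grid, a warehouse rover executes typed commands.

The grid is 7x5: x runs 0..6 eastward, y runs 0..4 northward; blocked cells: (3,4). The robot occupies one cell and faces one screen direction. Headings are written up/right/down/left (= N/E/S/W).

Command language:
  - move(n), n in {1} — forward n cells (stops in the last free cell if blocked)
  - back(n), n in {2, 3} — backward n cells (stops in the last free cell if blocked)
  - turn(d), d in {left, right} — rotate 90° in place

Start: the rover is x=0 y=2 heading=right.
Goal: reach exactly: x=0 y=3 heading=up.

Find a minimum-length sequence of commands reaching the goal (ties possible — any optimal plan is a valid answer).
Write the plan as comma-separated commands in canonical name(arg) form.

start: x=0 y=2 heading=right
1. turn(left) → x=0 y=2 heading=up
2. move(1) → x=0 y=3 heading=up
minimal: 2 command(s), checked below 2.

turn(left), move(1)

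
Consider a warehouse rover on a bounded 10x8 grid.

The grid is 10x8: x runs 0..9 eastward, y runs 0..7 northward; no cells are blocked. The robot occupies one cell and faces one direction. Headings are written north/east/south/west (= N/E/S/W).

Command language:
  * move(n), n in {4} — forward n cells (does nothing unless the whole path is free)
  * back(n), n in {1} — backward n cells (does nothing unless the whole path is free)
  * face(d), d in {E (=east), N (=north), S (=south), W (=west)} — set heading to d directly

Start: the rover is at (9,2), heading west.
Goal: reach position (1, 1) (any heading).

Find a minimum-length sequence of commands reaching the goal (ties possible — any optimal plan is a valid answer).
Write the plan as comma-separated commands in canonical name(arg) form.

move(4), move(4), face(N), back(1)

t0: at (9,2), heading west
step 1 (move(4)): at (5,2), heading west
step 2 (move(4)): at (1,2), heading west
step 3 (face(N)): at (1,2), heading north
step 4 (back(1)): at (1,1), heading north
nothing shorter than 4 reaches the goal.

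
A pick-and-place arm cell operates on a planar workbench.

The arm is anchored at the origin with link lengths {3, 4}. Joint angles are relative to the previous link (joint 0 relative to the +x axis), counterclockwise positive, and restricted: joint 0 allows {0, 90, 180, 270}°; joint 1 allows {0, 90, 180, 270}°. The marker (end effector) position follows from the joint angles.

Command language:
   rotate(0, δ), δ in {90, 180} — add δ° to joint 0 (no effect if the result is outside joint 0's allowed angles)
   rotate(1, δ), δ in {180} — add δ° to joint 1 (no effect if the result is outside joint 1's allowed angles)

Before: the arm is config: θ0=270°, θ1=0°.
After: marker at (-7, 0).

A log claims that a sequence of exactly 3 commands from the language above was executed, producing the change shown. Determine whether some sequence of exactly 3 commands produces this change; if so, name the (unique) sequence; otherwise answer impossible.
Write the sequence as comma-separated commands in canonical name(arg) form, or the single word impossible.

from: config: θ0=270°, θ1=0°
step 1 (rotate(0, 90)): config: θ0=0°, θ1=0°
step 2 (rotate(0, 90)): config: θ0=90°, θ1=0°
step 3 (rotate(0, 90)): config: θ0=180°, θ1=0°
all 27 alternatives checked — unique.

rotate(0, 90), rotate(0, 90), rotate(0, 90)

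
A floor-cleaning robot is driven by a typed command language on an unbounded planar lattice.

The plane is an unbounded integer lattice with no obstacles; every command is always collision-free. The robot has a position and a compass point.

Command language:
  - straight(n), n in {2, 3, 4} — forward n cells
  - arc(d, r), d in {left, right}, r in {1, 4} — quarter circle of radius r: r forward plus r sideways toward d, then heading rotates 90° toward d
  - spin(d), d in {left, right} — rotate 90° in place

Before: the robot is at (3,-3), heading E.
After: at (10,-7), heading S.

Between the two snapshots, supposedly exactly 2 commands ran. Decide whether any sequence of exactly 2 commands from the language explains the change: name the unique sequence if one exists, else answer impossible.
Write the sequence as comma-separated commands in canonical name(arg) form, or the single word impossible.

straight(3), arc(right, 4)

key: cell and facing (now S) both changed — the 2 commands mix motion and turning
t0: at (3,-3), heading E
1. straight(3) → at (6,-3), heading E
2. arc(right, 4) → at (10,-7), heading S
no other 2-command option fits: unique.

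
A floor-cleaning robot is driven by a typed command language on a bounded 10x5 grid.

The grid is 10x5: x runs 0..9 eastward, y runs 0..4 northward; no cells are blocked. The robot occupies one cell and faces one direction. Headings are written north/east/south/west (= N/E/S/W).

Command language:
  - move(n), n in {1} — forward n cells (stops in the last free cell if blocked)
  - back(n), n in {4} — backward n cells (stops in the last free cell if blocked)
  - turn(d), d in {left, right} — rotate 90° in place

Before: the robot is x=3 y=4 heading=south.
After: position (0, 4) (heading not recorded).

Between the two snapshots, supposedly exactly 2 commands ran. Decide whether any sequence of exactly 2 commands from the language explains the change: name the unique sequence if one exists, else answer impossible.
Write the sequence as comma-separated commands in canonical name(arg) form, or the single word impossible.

turn(left), back(4)

key: order matters: swapping turn(left) and back(4) lands elsewhere
t0: x=3 y=4 heading=south
t=1 turn(left) ⇒ x=3 y=4 heading=east
t=2 back(4) ⇒ x=0 y=4 heading=east
no other 2-command option fits: unique.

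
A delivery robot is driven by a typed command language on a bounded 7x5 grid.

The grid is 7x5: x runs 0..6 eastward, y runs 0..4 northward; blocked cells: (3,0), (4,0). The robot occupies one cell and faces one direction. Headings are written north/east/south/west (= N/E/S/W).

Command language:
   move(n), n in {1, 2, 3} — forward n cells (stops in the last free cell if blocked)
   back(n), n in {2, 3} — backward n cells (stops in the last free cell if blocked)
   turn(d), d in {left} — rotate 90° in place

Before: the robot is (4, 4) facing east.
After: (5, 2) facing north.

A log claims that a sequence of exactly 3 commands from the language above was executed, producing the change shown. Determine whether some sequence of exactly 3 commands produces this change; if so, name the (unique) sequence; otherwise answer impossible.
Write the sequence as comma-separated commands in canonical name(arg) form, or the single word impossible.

key: order matters: swapping move(1) and back(2) lands elsewhere
begin: (4, 4) facing east
step 1 (move(1)): (5, 4) facing east
step 2 (turn(left)): (5, 4) facing north
step 3 (back(2)): (5, 2) facing north
no other 3-command option fits: unique.

move(1), turn(left), back(2)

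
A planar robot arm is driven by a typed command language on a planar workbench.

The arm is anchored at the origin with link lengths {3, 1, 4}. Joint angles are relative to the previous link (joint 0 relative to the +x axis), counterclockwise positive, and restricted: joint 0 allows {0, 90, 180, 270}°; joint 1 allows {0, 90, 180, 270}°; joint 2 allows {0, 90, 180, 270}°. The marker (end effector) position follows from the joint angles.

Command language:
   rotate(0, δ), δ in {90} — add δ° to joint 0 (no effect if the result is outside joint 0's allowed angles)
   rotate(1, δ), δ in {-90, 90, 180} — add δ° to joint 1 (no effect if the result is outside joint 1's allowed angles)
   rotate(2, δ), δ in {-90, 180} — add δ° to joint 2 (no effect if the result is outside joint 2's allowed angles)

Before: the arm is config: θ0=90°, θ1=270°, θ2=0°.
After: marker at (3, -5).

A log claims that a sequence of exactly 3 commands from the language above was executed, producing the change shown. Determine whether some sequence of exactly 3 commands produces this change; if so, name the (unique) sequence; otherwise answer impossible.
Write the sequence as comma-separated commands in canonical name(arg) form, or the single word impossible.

from: config: θ0=90°, θ1=270°, θ2=0°
[1] after rotate(0, 90): config: θ0=180°, θ1=270°, θ2=0°
[2] after rotate(0, 90): config: θ0=270°, θ1=270°, θ2=0°
[3] after rotate(0, 90): config: θ0=0°, θ1=270°, θ2=0°
no rival 3-sequence matches.

rotate(0, 90), rotate(0, 90), rotate(0, 90)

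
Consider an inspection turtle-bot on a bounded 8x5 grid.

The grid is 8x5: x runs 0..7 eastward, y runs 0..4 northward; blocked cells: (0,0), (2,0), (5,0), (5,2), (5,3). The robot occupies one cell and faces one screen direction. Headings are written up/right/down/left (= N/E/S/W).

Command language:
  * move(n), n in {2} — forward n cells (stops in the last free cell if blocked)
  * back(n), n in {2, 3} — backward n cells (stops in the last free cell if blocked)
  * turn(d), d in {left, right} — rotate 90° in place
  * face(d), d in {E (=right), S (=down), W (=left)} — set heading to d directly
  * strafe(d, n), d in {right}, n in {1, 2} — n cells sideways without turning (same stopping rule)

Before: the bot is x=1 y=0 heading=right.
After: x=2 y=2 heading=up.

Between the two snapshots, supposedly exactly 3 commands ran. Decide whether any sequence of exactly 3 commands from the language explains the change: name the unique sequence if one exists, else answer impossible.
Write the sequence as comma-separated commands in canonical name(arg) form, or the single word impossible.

turn(left), move(2), strafe(right, 1)

key: running strafe(right, 1) before turn(left) would end elsewhere — order is forced
initial: x=1 y=0 heading=right
t=1 turn(left) ⇒ x=1 y=0 heading=up
t=2 move(2) ⇒ x=1 y=2 heading=up
t=3 strafe(right, 1) ⇒ x=2 y=2 heading=up
no other 3-command option fits: unique.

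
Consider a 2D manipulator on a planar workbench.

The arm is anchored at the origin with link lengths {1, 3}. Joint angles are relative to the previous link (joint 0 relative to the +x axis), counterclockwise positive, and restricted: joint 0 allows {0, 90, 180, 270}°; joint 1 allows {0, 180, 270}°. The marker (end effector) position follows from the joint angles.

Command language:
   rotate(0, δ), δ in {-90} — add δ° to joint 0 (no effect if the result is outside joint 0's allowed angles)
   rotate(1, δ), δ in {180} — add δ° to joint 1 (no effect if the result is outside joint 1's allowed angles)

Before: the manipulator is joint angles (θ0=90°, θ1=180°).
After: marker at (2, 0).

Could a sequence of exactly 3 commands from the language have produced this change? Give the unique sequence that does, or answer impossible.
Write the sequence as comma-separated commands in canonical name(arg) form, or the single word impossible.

rotate(0, -90), rotate(0, -90), rotate(0, -90)

from: joint angles (θ0=90°, θ1=180°)
[1] after rotate(0, -90): joint angles (θ0=0°, θ1=180°)
[2] after rotate(0, -90): joint angles (θ0=270°, θ1=180°)
[3] after rotate(0, -90): joint angles (θ0=180°, θ1=180°)
uniquely the one of 8 3-step routes that fits.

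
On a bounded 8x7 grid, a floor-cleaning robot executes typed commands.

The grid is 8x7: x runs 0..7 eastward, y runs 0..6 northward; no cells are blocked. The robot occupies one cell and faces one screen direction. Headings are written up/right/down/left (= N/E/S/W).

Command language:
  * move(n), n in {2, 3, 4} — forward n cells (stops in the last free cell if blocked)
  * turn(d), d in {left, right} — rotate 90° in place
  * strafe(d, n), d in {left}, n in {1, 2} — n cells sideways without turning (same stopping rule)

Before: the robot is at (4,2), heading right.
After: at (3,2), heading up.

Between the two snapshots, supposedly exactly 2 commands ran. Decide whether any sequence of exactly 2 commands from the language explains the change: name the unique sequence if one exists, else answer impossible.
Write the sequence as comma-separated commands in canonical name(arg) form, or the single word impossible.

key: order matters: swapping turn(left) and strafe(left, 1) lands elsewhere
begin: at (4,2), heading right
1. turn(left) → at (4,2), heading up
2. strafe(left, 1) → at (3,2), heading up
uniquely the one of 49 2-step routes that fits.

turn(left), strafe(left, 1)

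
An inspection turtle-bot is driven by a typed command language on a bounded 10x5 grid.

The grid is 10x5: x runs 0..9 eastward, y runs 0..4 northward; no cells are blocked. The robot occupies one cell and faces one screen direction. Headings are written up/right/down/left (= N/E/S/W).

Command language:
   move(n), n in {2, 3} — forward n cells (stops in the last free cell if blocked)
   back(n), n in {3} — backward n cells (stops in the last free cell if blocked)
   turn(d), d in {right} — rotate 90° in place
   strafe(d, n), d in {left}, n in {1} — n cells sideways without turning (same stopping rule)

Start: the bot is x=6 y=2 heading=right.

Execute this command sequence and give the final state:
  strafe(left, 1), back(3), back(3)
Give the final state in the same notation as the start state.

start: x=6 y=2 heading=right
step 1 (strafe(left, 1)): x=6 y=3 heading=right
step 2 (back(3)): x=3 y=3 heading=right
step 3 (back(3)): x=0 y=3 heading=right

x=0 y=3 heading=right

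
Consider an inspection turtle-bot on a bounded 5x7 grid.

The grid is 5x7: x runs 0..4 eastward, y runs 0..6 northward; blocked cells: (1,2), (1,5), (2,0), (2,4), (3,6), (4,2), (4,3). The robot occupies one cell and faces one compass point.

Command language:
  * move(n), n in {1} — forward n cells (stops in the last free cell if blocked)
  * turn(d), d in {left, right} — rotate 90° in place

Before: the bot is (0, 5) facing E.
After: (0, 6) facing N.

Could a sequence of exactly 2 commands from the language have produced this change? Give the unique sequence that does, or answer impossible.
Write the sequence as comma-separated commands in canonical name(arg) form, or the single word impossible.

key: running move(1) before turn(left) would end elsewhere — order is forced
start: (0, 5) facing E
[1] after turn(left): (0, 5) facing N
[2] after move(1): (0, 6) facing N
uniquely the one of 9 2-step routes that fits.

turn(left), move(1)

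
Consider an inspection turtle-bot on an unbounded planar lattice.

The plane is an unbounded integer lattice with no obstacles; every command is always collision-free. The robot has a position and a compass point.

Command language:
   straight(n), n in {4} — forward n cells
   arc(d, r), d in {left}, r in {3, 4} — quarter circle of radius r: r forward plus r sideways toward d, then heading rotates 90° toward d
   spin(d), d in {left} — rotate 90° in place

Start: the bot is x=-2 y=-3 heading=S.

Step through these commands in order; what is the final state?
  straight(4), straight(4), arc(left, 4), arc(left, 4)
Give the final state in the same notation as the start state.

from: x=-2 y=-3 heading=S
t=1 straight(4) ⇒ x=-2 y=-7 heading=S
t=2 straight(4) ⇒ x=-2 y=-11 heading=S
t=3 arc(left, 4) ⇒ x=2 y=-15 heading=E
t=4 arc(left, 4) ⇒ x=6 y=-11 heading=N

x=6 y=-11 heading=N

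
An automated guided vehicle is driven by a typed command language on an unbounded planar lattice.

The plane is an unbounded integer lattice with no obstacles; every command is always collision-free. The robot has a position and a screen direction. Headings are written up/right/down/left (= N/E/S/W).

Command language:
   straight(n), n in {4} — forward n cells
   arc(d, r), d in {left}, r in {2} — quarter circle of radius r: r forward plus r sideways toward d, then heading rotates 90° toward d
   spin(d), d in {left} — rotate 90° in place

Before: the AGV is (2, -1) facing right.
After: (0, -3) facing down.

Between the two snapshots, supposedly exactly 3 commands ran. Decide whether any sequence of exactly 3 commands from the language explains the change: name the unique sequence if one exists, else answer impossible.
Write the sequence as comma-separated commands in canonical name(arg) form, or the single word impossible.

spin(left), spin(left), arc(left, 2)

key: cell and facing (now S) both changed — the 3 commands mix motion and turning
from: (2, -1) facing right
step 1 (spin(left)): (2, -1) facing up
step 2 (spin(left)): (2, -1) facing left
step 3 (arc(left, 2)): (0, -3) facing down
all 27 alternatives checked — unique.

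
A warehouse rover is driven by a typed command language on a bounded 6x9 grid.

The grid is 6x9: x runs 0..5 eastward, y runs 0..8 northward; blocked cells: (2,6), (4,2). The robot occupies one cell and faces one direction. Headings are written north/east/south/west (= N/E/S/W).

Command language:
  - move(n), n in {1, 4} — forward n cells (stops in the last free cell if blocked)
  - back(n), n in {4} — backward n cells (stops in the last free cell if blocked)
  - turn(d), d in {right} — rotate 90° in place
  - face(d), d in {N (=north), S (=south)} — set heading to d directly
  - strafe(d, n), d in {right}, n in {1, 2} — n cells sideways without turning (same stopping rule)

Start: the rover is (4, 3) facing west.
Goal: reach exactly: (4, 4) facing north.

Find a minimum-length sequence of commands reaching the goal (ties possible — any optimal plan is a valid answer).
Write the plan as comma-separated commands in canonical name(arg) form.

face(N), move(1)

start: (4, 3) facing west
[1] after face(N): (4, 3) facing north
[2] after move(1): (4, 4) facing north
shorter routes all fall short; 2 is best.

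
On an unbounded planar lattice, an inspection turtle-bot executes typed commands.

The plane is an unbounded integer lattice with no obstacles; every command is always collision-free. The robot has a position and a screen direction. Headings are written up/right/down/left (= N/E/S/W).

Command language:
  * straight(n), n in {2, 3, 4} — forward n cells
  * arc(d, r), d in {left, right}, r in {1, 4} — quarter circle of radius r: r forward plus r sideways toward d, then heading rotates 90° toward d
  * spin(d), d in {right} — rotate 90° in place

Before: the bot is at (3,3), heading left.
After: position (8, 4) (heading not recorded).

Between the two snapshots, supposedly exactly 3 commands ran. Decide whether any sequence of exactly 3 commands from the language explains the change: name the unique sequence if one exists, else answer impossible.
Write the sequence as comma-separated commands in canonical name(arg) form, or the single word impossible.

spin(right), arc(right, 1), straight(4)

key: order matters: swapping spin(right) and straight(4) lands elsewhere
start: at (3,3), heading left
[1] after spin(right): at (3,3), heading up
[2] after arc(right, 1): at (4,4), heading right
[3] after straight(4): at (8,4), heading right
no rival 3-sequence matches.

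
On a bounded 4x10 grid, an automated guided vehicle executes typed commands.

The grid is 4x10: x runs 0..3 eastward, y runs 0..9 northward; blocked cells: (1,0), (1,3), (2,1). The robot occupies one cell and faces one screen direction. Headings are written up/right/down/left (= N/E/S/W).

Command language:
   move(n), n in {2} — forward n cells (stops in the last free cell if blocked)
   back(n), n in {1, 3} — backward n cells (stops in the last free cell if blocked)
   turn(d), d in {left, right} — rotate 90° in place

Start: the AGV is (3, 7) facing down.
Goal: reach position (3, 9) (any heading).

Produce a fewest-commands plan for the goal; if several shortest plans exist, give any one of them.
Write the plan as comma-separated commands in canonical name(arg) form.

from: (3, 7) facing down
t=1 back(3) ⇒ (3, 9) facing down
shorter routes all fall short; 1 is best.

back(3)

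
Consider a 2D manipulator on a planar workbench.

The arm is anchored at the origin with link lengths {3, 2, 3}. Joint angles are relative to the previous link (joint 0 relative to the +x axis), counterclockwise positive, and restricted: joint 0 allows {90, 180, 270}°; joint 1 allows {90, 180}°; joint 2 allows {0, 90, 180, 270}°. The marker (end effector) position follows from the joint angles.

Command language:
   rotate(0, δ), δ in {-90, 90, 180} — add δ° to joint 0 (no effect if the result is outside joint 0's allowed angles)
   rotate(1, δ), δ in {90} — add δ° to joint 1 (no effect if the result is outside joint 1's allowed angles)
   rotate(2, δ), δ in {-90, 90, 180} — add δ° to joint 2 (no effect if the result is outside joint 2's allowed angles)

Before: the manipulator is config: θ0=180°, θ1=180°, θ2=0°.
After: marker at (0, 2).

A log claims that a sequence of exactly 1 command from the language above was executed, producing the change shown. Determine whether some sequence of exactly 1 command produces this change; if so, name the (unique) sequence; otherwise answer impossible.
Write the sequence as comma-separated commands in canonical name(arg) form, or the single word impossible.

begin: config: θ0=180°, θ1=180°, θ2=0°
t=1 rotate(0, 90) ⇒ config: θ0=270°, θ1=180°, θ2=0°
uniquely the one of 7 1-step routes that fits.

rotate(0, 90)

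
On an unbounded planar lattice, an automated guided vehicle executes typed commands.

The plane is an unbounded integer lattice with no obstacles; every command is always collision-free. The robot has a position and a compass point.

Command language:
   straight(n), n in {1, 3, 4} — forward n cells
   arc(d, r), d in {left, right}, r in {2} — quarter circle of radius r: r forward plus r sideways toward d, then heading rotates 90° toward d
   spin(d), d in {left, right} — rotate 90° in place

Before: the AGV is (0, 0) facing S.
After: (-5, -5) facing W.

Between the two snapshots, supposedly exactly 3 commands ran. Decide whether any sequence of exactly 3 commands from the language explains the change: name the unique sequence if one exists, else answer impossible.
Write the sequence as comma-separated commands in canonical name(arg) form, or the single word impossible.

straight(3), arc(right, 2), straight(3)

key: cell and facing (now W) both changed — the 3 commands mix motion and turning
t0: (0, 0) facing S
[1] after straight(3): (0, -3) facing S
[2] after arc(right, 2): (-2, -5) facing W
[3] after straight(3): (-5, -5) facing W
no other 3-command option fits: unique.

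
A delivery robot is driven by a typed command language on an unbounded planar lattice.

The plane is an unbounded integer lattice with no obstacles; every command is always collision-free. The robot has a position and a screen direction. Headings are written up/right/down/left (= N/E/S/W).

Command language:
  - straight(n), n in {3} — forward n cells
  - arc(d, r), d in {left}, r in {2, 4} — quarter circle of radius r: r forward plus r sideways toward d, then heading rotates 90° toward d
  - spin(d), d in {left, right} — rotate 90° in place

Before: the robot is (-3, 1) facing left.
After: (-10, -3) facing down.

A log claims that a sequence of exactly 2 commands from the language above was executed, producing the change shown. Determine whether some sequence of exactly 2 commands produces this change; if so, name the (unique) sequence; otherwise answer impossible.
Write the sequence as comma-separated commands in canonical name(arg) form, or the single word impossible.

key: order matters: swapping straight(3) and arc(left, 4) lands elsewhere
t0: (-3, 1) facing left
t=1 straight(3) ⇒ (-6, 1) facing left
t=2 arc(left, 4) ⇒ (-10, -3) facing down
no other 2-command option fits: unique.

straight(3), arc(left, 4)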